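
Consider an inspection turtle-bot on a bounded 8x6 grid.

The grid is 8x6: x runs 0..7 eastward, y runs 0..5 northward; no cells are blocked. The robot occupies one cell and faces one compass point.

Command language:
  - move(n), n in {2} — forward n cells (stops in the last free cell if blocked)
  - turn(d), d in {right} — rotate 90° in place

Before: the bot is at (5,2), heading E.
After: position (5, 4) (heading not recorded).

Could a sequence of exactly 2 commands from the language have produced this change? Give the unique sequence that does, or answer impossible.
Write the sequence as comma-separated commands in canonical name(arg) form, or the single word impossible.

checked all 2-command options: none fits.

impossible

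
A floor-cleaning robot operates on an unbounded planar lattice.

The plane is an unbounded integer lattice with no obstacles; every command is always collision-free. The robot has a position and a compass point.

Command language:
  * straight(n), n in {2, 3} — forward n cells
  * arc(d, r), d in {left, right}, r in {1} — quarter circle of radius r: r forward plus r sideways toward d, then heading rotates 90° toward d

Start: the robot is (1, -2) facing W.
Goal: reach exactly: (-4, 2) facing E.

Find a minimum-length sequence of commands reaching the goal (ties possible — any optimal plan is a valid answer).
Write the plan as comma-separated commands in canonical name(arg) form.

t0: (1, -2) facing W
1. straight(3) → (-2, -2) facing W
2. straight(2) → (-4, -2) facing W
3. arc(right, 1) → (-5, -1) facing N
4. straight(2) → (-5, 1) facing N
5. arc(right, 1) → (-4, 2) facing E
no 4-step plan works, so 5 is optimal.

straight(3), straight(2), arc(right, 1), straight(2), arc(right, 1)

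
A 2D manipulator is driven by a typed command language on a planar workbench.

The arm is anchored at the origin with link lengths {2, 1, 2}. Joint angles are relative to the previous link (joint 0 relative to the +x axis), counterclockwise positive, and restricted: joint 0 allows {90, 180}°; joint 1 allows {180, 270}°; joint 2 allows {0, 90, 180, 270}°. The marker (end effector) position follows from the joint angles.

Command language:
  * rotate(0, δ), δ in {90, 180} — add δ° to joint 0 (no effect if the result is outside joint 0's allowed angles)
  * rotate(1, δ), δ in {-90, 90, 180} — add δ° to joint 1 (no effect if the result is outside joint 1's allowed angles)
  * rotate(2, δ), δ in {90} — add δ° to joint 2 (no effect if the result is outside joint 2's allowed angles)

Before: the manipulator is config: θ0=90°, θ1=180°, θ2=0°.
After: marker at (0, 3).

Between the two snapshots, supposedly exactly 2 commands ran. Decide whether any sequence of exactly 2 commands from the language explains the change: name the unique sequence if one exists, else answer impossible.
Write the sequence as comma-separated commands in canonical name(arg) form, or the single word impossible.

initial: config: θ0=90°, θ1=180°, θ2=0°
step 1 (rotate(2, 90)): config: θ0=90°, θ1=180°, θ2=90°
step 2 (rotate(2, 90)): config: θ0=90°, θ1=180°, θ2=180°
no other 2-command option fits: unique.

rotate(2, 90), rotate(2, 90)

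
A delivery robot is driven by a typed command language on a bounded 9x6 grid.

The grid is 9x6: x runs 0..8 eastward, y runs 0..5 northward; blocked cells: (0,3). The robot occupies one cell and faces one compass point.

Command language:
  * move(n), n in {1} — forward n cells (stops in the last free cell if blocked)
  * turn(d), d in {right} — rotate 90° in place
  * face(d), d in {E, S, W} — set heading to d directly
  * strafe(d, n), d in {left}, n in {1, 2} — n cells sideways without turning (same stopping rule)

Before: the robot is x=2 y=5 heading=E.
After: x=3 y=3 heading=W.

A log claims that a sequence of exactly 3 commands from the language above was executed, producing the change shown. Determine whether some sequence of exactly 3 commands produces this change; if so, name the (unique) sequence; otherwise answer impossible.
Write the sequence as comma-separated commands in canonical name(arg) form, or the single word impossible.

key: order matters: swapping move(1) and strafe(left, 2) lands elsewhere
t0: x=2 y=5 heading=E
t=1 move(1) ⇒ x=3 y=5 heading=E
t=2 face(W) ⇒ x=3 y=5 heading=W
t=3 strafe(left, 2) ⇒ x=3 y=3 heading=W
all 343 alternatives checked — unique.

move(1), face(W), strafe(left, 2)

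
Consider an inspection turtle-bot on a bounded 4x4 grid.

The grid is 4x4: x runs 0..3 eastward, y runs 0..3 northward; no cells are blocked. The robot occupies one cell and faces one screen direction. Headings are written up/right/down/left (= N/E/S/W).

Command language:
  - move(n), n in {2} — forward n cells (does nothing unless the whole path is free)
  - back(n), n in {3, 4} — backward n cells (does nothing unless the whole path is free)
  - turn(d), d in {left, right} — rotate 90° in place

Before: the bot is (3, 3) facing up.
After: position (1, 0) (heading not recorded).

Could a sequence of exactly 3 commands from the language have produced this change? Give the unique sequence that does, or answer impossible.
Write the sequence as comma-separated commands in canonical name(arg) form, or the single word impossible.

back(3), turn(left), move(2)

key: order matters: swapping back(3) and move(2) lands elsewhere
begin: (3, 3) facing up
t=1 back(3) ⇒ (3, 0) facing up
t=2 turn(left) ⇒ (3, 0) facing left
t=3 move(2) ⇒ (1, 0) facing left
uniquely the one of 125 3-step routes that fits.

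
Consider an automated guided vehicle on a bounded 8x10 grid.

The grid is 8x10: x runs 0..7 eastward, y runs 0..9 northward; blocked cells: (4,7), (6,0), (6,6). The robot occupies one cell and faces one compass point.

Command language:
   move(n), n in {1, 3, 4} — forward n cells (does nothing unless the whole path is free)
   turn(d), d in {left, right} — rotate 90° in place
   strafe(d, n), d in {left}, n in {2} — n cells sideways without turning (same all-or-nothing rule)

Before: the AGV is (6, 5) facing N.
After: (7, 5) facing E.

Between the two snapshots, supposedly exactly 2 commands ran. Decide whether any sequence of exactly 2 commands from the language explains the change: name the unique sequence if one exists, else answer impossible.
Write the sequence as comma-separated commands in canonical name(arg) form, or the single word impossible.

key: position moved to (7,5) AND the heading swung to E — translation plus rotation needed
initial: (6, 5) facing N
step 1 (turn(right)): (6, 5) facing E
step 2 (move(1)): (7, 5) facing E
no rival 2-sequence matches.

turn(right), move(1)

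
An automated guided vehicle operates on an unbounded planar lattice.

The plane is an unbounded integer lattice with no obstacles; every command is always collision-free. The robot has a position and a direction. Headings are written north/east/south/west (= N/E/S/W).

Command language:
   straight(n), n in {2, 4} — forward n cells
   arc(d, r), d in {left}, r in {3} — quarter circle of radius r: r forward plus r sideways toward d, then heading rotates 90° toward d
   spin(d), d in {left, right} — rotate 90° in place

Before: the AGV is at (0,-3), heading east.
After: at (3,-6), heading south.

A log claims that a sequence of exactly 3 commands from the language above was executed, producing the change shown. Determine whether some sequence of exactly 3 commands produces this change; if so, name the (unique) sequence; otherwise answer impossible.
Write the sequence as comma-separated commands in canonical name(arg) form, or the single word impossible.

key: position moved to (3,-6) AND the heading swung to S — translation plus rotation needed
start: at (0,-3), heading east
t=1 spin(right) ⇒ at (0,-3), heading south
t=2 arc(left, 3) ⇒ at (3,-6), heading east
t=3 spin(right) ⇒ at (3,-6), heading south
no other 3-command option fits: unique.

spin(right), arc(left, 3), spin(right)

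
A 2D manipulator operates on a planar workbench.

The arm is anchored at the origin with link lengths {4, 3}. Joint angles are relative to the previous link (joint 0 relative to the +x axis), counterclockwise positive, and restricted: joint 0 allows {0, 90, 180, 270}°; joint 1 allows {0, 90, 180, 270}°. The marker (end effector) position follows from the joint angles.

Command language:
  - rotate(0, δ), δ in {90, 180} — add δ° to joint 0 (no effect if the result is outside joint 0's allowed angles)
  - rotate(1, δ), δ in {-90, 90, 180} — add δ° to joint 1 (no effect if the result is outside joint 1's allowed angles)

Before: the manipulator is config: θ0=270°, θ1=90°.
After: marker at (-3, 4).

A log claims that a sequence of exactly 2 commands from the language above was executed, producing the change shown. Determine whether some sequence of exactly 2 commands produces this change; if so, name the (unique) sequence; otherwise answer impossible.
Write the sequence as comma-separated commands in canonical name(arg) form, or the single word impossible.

rotate(0, 90), rotate(0, 90)

t0: config: θ0=270°, θ1=90°
[1] after rotate(0, 90): config: θ0=0°, θ1=90°
[2] after rotate(0, 90): config: θ0=90°, θ1=90°
uniquely the one of 25 2-step routes that fits.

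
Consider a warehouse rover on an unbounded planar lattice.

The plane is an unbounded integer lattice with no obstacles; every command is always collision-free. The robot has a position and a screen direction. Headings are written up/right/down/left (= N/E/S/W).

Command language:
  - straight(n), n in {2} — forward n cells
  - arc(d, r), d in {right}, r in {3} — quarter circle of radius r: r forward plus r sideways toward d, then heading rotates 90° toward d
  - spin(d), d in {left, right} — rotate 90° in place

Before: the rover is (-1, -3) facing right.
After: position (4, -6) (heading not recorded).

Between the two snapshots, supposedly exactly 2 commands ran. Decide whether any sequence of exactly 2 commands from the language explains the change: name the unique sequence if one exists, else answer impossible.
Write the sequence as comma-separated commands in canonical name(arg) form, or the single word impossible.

straight(2), arc(right, 3)

key: order matters: swapping straight(2) and arc(right, 3) lands elsewhere
start: (-1, -3) facing right
t=1 straight(2) ⇒ (1, -3) facing right
t=2 arc(right, 3) ⇒ (4, -6) facing down
uniquely the one of 16 2-step routes that fits.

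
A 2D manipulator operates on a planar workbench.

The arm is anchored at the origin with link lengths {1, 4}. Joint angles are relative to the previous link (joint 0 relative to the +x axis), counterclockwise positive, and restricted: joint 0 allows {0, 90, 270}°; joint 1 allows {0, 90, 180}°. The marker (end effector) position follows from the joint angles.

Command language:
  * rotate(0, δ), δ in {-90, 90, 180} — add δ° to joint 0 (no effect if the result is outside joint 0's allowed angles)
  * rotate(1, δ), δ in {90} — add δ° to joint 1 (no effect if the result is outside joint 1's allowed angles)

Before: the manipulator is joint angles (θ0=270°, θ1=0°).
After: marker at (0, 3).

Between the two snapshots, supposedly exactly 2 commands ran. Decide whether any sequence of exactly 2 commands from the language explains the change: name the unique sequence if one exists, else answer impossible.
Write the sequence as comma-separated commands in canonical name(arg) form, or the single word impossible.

rotate(1, 90), rotate(1, 90)

start: joint angles (θ0=270°, θ1=0°)
t=1 rotate(1, 90) ⇒ joint angles (θ0=270°, θ1=90°)
t=2 rotate(1, 90) ⇒ joint angles (θ0=270°, θ1=180°)
no other 2-command option fits: unique.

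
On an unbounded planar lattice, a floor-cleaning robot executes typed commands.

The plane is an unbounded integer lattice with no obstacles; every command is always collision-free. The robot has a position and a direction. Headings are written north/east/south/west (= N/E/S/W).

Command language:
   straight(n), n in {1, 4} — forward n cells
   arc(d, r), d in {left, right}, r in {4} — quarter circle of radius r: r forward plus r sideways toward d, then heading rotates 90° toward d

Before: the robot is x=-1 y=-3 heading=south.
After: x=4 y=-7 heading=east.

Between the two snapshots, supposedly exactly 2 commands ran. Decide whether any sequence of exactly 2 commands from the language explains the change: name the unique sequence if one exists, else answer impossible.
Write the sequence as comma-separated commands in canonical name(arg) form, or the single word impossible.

key: running straight(1) before arc(left, 4) would end elsewhere — order is forced
t0: x=-1 y=-3 heading=south
1. arc(left, 4) → x=3 y=-7 heading=east
2. straight(1) → x=4 y=-7 heading=east
no rival 2-sequence matches.

arc(left, 4), straight(1)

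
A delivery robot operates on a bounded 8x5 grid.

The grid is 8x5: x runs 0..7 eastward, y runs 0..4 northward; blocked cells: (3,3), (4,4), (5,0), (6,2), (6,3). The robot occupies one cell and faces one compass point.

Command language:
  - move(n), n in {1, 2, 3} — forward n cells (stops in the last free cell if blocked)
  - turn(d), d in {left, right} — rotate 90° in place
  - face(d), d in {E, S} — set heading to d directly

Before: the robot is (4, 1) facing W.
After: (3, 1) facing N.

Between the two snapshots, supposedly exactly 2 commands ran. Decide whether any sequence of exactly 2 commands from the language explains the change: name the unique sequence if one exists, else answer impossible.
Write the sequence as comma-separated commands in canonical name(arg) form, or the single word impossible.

key: order matters: swapping move(1) and turn(right) lands elsewhere
from: (4, 1) facing W
1. move(1) → (3, 1) facing W
2. turn(right) → (3, 1) facing N
all 49 alternatives checked — unique.

move(1), turn(right)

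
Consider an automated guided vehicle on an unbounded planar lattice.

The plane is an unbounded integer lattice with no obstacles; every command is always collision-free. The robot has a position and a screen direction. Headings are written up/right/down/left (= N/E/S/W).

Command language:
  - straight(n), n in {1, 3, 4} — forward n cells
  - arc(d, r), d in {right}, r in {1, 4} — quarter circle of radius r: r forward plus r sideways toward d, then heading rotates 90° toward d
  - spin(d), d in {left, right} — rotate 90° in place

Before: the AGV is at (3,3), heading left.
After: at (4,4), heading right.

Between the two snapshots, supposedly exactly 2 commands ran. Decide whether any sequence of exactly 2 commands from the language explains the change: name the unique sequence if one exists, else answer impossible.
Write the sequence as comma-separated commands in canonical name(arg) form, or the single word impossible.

key: cell and facing (now E) both changed — the 2 commands mix motion and turning
from: at (3,3), heading left
t=1 spin(right) ⇒ at (3,3), heading up
t=2 arc(right, 1) ⇒ at (4,4), heading right
all 49 alternatives checked — unique.

spin(right), arc(right, 1)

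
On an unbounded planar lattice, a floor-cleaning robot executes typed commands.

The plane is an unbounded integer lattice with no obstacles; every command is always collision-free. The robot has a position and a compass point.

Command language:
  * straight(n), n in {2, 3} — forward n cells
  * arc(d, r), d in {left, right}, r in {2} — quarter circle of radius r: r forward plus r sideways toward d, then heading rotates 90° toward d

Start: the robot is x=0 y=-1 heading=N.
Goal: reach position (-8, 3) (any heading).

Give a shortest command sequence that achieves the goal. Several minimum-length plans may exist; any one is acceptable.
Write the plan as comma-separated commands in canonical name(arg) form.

arc(left, 2), arc(right, 2), arc(left, 2), arc(left, 2)

initial: x=0 y=-1 heading=N
step 1 (arc(left, 2)): x=-2 y=1 heading=W
step 2 (arc(right, 2)): x=-4 y=3 heading=N
step 3 (arc(left, 2)): x=-6 y=5 heading=W
step 4 (arc(left, 2)): x=-8 y=3 heading=S
no 3-step plan works, so 4 is optimal.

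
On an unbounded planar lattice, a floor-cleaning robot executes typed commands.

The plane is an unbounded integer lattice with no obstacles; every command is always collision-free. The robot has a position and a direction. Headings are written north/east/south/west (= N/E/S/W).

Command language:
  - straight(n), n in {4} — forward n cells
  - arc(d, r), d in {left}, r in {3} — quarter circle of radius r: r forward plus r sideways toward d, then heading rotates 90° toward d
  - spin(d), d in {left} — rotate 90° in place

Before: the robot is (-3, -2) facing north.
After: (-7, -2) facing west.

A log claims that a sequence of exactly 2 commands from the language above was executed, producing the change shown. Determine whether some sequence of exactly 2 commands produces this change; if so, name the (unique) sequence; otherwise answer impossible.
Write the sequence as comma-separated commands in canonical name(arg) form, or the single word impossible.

spin(left), straight(4)

key: position moved to (-7,-2) AND the heading swung to W — translation plus rotation needed
initial: (-3, -2) facing north
[1] after spin(left): (-3, -2) facing west
[2] after straight(4): (-7, -2) facing west
all 9 alternatives checked — unique.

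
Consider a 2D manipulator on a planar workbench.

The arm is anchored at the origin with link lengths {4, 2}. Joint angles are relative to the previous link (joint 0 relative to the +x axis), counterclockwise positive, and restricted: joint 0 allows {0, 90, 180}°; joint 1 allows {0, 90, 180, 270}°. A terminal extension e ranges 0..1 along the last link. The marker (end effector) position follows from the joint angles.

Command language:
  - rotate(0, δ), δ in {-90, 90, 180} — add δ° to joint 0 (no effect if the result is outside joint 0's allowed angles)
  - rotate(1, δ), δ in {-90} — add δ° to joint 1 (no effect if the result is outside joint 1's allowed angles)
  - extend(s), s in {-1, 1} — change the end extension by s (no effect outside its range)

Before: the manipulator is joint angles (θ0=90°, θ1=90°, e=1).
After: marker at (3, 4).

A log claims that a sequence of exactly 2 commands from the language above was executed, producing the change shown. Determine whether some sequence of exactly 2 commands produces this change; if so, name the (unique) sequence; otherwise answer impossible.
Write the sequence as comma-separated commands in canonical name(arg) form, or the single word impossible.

start: joint angles (θ0=90°, θ1=90°, e=1)
t=1 rotate(1, -90) ⇒ joint angles (θ0=90°, θ1=0°, e=1)
t=2 rotate(1, -90) ⇒ joint angles (θ0=90°, θ1=270°, e=1)
uniquely the one of 36 2-step routes that fits.

rotate(1, -90), rotate(1, -90)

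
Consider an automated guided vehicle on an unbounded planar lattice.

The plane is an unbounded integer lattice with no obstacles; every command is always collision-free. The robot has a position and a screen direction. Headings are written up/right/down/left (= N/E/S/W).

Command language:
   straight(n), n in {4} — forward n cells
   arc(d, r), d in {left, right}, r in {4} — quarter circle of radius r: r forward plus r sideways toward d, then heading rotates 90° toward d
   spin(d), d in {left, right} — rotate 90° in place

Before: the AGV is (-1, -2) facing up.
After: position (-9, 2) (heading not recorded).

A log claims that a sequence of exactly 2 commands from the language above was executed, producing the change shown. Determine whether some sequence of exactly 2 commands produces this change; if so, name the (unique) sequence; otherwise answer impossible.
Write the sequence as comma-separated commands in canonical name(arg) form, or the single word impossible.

arc(left, 4), straight(4)

key: running straight(4) before arc(left, 4) would end elsewhere — order is forced
initial: (-1, -2) facing up
step 1 (arc(left, 4)): (-5, 2) facing left
step 2 (straight(4)): (-9, 2) facing left
uniquely the one of 25 2-step routes that fits.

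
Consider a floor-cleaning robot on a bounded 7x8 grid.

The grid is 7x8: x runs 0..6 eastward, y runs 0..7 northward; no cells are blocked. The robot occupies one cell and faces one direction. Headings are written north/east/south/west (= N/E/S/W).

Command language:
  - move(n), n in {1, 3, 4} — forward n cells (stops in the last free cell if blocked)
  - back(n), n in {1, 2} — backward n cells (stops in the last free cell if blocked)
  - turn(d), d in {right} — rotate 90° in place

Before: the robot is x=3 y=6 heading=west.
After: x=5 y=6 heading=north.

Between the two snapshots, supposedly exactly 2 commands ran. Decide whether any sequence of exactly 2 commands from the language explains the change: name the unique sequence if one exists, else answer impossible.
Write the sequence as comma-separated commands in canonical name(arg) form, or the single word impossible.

back(2), turn(right)

key: order matters: swapping back(2) and turn(right) lands elsewhere
t0: x=3 y=6 heading=west
t=1 back(2) ⇒ x=5 y=6 heading=west
t=2 turn(right) ⇒ x=5 y=6 heading=north
no other 2-command option fits: unique.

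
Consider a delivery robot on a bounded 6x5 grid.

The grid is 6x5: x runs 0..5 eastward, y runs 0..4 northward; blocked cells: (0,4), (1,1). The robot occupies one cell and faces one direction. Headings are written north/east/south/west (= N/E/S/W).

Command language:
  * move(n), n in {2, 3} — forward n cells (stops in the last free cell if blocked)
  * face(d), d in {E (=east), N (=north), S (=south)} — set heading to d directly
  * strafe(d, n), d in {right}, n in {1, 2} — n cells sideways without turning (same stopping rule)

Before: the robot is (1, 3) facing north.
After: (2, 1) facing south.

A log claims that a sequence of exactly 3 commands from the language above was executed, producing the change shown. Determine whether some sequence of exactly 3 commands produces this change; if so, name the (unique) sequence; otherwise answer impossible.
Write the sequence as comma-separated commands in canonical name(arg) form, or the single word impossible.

key: position moved to (2,1) AND the heading swung to S — translation plus rotation needed
from: (1, 3) facing north
t=1 strafe(right, 1) ⇒ (2, 3) facing north
t=2 face(S) ⇒ (2, 3) facing south
t=3 move(2) ⇒ (2, 1) facing south
all 343 alternatives checked — unique.

strafe(right, 1), face(S), move(2)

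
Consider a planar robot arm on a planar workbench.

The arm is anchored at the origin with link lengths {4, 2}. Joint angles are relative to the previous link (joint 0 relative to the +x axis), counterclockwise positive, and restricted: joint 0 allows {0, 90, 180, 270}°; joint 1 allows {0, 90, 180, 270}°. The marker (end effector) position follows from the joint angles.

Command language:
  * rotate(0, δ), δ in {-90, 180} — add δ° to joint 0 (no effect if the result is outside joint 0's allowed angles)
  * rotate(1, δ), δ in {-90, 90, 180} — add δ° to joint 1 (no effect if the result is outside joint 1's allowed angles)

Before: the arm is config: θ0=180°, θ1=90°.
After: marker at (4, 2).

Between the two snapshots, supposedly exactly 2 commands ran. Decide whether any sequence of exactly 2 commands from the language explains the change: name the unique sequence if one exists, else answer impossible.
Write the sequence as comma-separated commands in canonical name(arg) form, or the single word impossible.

from: config: θ0=180°, θ1=90°
[1] after rotate(0, -90): config: θ0=90°, θ1=90°
[2] after rotate(0, -90): config: θ0=0°, θ1=90°
all 25 alternatives checked — unique.

rotate(0, -90), rotate(0, -90)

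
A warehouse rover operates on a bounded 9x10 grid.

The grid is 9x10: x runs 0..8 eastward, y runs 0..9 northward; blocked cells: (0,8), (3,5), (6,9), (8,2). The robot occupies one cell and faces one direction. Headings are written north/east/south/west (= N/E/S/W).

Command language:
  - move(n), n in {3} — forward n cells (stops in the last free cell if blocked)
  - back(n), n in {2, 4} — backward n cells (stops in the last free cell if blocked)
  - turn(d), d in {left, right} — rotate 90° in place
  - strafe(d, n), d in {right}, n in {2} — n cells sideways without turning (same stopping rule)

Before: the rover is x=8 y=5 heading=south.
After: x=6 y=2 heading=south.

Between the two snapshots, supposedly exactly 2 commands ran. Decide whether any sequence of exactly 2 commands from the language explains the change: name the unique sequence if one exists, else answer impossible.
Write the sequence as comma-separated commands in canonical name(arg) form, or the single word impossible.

strafe(right, 2), move(3)

key: running move(3) before strafe(right, 2) would end elsewhere — order is forced
from: x=8 y=5 heading=south
t=1 strafe(right, 2) ⇒ x=6 y=5 heading=south
t=2 move(3) ⇒ x=6 y=2 heading=south
all 36 alternatives checked — unique.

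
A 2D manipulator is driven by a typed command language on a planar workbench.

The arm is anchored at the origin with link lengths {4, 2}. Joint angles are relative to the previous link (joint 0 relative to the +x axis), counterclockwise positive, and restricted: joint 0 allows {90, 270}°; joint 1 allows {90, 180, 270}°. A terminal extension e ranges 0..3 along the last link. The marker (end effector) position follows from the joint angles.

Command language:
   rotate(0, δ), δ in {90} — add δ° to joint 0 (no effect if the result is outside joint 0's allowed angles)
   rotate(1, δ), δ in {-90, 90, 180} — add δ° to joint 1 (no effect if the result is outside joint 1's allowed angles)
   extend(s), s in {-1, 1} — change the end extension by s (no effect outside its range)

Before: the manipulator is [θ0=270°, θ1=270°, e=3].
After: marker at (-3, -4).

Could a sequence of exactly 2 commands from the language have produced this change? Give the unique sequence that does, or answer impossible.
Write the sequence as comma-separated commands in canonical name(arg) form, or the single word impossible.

t0: [θ0=270°, θ1=270°, e=3]
step 1 (extend(-1)): [θ0=270°, θ1=270°, e=2]
step 2 (extend(-1)): [θ0=270°, θ1=270°, e=1]
no other 2-command option fits: unique.

extend(-1), extend(-1)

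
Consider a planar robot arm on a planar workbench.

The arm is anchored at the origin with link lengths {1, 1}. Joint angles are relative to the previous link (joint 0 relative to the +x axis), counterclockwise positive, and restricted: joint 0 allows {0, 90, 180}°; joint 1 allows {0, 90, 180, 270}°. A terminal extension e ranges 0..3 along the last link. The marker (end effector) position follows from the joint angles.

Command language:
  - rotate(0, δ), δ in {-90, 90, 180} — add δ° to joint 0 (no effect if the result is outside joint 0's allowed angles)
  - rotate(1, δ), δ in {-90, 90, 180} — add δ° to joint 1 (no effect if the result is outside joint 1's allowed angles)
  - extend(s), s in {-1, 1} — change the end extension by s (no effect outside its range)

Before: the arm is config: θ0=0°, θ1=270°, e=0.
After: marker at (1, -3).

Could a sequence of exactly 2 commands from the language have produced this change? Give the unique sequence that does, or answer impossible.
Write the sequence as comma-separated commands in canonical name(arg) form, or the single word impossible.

t0: config: θ0=0°, θ1=270°, e=0
[1] after extend(1): config: θ0=0°, θ1=270°, e=1
[2] after extend(1): config: θ0=0°, θ1=270°, e=2
uniquely the one of 64 2-step routes that fits.

extend(1), extend(1)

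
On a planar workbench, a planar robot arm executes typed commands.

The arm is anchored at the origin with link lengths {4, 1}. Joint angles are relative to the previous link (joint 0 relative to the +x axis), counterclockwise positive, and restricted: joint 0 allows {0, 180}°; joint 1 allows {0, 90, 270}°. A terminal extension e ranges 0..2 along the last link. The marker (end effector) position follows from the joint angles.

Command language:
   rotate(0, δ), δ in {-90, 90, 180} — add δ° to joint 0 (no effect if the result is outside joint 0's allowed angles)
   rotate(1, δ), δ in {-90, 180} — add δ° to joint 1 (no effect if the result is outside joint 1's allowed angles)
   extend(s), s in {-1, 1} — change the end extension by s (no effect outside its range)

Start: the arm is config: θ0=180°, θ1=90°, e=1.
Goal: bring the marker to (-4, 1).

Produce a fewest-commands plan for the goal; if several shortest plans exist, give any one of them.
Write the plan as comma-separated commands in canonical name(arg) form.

t0: config: θ0=180°, θ1=90°, e=1
[1] after rotate(1, 180): config: θ0=180°, θ1=270°, e=1
[2] after extend(-1): config: θ0=180°, θ1=270°, e=0
nothing shorter than 2 reaches the goal.

rotate(1, 180), extend(-1)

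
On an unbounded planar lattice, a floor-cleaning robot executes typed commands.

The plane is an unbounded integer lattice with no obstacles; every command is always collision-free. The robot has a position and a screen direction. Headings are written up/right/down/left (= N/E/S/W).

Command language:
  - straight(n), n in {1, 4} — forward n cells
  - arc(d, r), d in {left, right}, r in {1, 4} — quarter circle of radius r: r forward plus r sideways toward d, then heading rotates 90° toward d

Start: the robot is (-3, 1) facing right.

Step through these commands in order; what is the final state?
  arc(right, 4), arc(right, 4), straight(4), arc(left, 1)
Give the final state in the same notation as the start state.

(-8, -8) facing down

begin: (-3, 1) facing right
t=1 arc(right, 4) ⇒ (1, -3) facing down
t=2 arc(right, 4) ⇒ (-3, -7) facing left
t=3 straight(4) ⇒ (-7, -7) facing left
t=4 arc(left, 1) ⇒ (-8, -8) facing down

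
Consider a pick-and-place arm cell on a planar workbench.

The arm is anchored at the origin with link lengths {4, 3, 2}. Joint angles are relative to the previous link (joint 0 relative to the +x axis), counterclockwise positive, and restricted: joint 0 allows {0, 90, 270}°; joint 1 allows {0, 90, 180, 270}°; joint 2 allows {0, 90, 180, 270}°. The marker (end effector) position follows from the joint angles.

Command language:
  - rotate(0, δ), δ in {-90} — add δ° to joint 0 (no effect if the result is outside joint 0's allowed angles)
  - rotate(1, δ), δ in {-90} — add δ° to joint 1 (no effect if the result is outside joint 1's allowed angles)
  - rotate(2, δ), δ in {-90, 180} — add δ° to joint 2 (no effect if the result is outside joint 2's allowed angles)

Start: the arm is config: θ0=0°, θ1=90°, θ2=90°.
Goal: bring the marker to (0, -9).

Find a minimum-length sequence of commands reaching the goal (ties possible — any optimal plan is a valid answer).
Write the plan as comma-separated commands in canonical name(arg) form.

rotate(2, -90), rotate(1, -90), rotate(0, -90)

t0: config: θ0=0°, θ1=90°, θ2=90°
[1] after rotate(2, -90): config: θ0=0°, θ1=90°, θ2=0°
[2] after rotate(1, -90): config: θ0=0°, θ1=0°, θ2=0°
[3] after rotate(0, -90): config: θ0=270°, θ1=0°, θ2=0°
shorter routes all fall short; 3 is best.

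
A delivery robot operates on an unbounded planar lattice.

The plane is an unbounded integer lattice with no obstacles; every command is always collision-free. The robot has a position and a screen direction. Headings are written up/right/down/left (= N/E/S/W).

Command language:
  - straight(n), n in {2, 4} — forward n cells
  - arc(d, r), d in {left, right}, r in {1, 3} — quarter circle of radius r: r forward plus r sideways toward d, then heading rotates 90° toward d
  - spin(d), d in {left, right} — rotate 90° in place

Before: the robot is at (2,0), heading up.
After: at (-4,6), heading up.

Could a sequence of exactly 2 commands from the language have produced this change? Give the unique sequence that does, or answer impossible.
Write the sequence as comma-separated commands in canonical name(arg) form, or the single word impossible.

arc(left, 3), arc(right, 3)

key: still facing N at the end — net rotation zero over 2 steps
from: at (2,0), heading up
[1] after arc(left, 3): at (-1,3), heading left
[2] after arc(right, 3): at (-4,6), heading up
uniquely the one of 64 2-step routes that fits.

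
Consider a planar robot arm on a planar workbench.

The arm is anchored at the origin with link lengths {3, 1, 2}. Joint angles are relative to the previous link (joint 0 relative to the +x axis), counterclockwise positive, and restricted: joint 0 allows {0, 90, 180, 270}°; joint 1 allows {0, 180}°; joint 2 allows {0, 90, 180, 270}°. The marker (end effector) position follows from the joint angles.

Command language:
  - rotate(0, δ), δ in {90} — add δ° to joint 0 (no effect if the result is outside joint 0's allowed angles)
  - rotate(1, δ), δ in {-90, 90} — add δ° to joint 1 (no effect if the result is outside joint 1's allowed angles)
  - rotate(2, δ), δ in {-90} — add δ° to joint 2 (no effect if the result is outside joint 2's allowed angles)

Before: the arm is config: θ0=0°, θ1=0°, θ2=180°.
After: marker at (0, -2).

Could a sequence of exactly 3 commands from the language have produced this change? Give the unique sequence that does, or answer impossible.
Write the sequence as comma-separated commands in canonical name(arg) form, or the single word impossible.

rotate(0, 90), rotate(0, 90), rotate(0, 90)

initial: config: θ0=0°, θ1=0°, θ2=180°
t=1 rotate(0, 90) ⇒ config: θ0=90°, θ1=0°, θ2=180°
t=2 rotate(0, 90) ⇒ config: θ0=180°, θ1=0°, θ2=180°
t=3 rotate(0, 90) ⇒ config: θ0=270°, θ1=0°, θ2=180°
uniquely the one of 64 3-step routes that fits.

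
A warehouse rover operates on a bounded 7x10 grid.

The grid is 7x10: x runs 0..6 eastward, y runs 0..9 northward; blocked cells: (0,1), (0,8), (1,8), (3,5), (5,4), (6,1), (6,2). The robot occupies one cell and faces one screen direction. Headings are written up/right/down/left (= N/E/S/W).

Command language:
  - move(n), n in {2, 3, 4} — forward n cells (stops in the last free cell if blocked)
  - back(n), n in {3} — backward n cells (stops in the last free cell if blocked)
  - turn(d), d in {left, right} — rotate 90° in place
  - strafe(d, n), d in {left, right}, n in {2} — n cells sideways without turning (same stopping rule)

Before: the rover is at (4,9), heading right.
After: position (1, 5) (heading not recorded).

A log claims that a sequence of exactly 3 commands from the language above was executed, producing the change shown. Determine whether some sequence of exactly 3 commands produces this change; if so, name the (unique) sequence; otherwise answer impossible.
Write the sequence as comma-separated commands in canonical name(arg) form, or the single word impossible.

begin: at (4,9), heading right
t=1 strafe(right, 2) ⇒ at (4,7), heading right
t=2 back(3) ⇒ at (1,7), heading right
t=3 strafe(right, 2) ⇒ at (1,5), heading right
all 512 alternatives checked — unique.

strafe(right, 2), back(3), strafe(right, 2)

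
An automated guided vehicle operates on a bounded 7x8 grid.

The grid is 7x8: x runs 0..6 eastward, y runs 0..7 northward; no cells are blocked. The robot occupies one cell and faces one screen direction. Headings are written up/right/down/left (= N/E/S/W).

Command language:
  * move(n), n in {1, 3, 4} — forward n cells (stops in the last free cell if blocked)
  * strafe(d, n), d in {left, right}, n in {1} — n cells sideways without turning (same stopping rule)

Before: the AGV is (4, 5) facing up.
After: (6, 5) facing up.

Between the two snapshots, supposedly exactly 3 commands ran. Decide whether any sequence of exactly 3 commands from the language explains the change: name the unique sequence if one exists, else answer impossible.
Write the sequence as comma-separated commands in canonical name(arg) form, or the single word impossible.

strafe(right, 1), strafe(right, 1), strafe(right, 1)

key: still facing N at the end — nothing in the sequence rotates
t0: (4, 5) facing up
[1] after strafe(right, 1): (5, 5) facing up
[2] after strafe(right, 1): (6, 5) facing up
[3] after strafe(right, 1): (6, 5) facing up
uniquely the one of 125 3-step routes that fits.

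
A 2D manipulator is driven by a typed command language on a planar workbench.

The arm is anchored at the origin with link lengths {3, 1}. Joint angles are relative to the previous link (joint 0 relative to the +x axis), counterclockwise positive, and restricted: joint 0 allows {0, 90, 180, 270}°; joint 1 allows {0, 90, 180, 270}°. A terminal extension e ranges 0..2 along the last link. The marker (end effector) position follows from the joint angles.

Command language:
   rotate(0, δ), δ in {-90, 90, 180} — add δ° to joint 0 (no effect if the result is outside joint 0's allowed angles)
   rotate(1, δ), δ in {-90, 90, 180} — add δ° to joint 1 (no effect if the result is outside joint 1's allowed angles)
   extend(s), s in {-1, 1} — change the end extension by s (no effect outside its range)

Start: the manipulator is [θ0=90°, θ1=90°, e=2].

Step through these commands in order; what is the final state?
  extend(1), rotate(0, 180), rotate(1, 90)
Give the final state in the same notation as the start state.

[θ0=270°, θ1=180°, e=2]

initial: [θ0=90°, θ1=90°, e=2]
t=1 extend(1) ⇒ [θ0=90°, θ1=90°, e=2]
t=2 rotate(0, 180) ⇒ [θ0=270°, θ1=90°, e=2]
t=3 rotate(1, 90) ⇒ [θ0=270°, θ1=180°, e=2]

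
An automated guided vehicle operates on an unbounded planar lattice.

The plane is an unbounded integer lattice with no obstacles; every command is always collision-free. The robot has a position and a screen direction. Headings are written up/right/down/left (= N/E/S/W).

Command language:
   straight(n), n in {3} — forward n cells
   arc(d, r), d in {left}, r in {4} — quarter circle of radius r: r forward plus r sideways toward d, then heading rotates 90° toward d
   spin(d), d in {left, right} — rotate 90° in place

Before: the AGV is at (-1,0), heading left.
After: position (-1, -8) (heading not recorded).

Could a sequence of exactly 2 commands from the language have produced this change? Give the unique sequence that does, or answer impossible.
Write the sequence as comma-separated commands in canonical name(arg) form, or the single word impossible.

arc(left, 4), arc(left, 4)

initial: at (-1,0), heading left
t=1 arc(left, 4) ⇒ at (-5,-4), heading down
t=2 arc(left, 4) ⇒ at (-1,-8), heading right
uniquely the one of 16 2-step routes that fits.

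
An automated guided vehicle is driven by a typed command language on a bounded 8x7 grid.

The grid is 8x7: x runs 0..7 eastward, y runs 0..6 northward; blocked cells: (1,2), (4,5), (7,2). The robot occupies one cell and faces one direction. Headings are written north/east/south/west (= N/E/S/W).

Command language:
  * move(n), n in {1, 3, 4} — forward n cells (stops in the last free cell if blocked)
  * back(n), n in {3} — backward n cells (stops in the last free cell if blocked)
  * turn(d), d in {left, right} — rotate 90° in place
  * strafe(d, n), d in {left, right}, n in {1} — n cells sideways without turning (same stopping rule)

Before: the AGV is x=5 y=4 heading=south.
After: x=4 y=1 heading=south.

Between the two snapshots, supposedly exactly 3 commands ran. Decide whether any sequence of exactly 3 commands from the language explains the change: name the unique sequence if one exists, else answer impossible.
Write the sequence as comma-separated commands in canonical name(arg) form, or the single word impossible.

key: still facing S at the end — nothing in the sequence rotates
start: x=5 y=4 heading=south
[1] after strafe(right, 1): x=4 y=4 heading=south
[2] after back(3): x=4 y=4 heading=south
[3] after move(3): x=4 y=1 heading=south
no rival 3-sequence matches.

strafe(right, 1), back(3), move(3)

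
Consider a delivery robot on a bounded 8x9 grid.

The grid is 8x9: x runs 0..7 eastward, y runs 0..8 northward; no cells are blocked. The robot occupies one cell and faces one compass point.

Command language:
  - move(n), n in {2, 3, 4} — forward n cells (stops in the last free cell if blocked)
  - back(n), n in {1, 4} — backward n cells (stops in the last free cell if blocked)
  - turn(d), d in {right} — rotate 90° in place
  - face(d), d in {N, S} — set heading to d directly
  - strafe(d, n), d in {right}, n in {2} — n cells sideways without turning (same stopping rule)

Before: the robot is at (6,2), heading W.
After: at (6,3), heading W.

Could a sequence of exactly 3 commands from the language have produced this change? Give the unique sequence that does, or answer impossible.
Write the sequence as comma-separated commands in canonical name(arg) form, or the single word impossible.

face(S), back(1), turn(right)

key: heading stays W — rotations cancel among the 3 commands
from: at (6,2), heading W
step 1 (face(S)): at (6,2), heading S
step 2 (back(1)): at (6,3), heading S
step 3 (turn(right)): at (6,3), heading W
all 729 alternatives checked — unique.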